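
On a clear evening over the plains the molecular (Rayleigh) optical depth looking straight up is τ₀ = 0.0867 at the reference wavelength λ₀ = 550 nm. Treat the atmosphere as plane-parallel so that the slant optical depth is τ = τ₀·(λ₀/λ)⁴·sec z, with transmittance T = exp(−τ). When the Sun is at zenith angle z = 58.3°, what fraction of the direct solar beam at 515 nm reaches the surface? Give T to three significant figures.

sec 58.3° = 1.9031.
τ = 0.0867 × (550/515)⁴ × 1.9031 = 0.0867 × 1.3008 × 1.9031 = 0.2146.
T = exp(−0.2146) = 0.8068.

0.807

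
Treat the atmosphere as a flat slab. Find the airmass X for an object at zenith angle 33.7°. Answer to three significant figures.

X = sec z = 1/cos 33.7° = 1/0.8320 = 1.2020.

1.20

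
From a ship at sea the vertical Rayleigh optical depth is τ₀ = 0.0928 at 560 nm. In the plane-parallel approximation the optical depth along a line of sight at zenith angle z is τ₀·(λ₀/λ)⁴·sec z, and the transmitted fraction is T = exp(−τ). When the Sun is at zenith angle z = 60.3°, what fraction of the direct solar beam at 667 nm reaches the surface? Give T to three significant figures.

sec 60.3° = 2.0183.
τ = 0.0928 × (560/667)⁴ × 2.0183 = 0.0928 × 0.4969 × 2.0183 = 0.0931.
T = exp(−0.0931) = 0.9111.

0.911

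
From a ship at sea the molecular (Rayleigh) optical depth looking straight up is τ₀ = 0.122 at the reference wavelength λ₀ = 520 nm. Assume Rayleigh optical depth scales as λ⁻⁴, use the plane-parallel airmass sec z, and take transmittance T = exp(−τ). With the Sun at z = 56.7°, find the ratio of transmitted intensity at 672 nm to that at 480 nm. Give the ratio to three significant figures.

1.25

Airmass: sec 56.7° = 1.8214.
τ(672 nm) = 0.122 × (520/672)⁴ × 1.8214 = 0.122 × 0.3585 × 1.8214 = 0.0797.
τ(480 nm) = 0.122 × (520/480)⁴ × 1.8214 = 0.122 × 1.3774 × 1.8214 = 0.3061.
T(672)/T(480) = exp(τ_B − τ_A) = exp(0.2264) = 1.2541.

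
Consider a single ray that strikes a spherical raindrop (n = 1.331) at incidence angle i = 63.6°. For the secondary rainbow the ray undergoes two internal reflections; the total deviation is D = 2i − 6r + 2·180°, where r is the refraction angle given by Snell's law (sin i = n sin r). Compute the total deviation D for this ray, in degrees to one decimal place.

sin r = sin 63.6° / 1.331 = 0.8957/1.331 = 0.6730; r = 42.30°.
D = 2·63.6° − 6·42.30° + 2·180° = 127.20° − 253.78° + 360° = 233.42°.

233.4°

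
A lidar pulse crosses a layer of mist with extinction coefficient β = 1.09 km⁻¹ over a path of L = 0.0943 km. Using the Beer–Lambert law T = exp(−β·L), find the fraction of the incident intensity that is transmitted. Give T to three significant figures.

τ = β·L = 1.09 × 0.0943 = 0.1028.
T = exp(−0.1028) = 0.9023.

0.902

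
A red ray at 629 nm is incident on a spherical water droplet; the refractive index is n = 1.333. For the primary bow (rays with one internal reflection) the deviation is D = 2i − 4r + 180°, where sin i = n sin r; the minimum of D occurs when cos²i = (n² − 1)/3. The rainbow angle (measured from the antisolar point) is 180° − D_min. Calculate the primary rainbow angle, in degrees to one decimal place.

42.1°

cos²i = (1.77689 − 1)/3 = 0.25896; i = arccos(0.50888) = 59.410°.
sin r = sin 59.410°/1.333 = 0.64579; r = 40.225°.
D_min = 2·59.410° − 4·40.225° + 180° = 137.922°.
Rainbow angle = 180° − D_min = 42.078°.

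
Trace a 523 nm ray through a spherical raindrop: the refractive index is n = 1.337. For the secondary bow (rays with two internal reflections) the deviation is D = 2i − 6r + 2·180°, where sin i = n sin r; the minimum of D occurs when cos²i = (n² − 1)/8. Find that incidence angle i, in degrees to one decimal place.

71.7°

cos²i = (1.337² − 1)/8 = (1.78757 − 1)/8 = 0.09845.
cos i = 0.31376, so i = 71.714°.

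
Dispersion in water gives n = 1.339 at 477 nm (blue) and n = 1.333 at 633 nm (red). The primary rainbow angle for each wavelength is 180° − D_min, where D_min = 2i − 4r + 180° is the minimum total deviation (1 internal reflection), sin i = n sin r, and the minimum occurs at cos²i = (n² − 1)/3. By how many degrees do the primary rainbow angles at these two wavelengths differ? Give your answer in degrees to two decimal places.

0.86°

At 477 nm (n = 1.339): cos²i = 0.26431 → i = 59.062°, r = 39.834°, D_min = 138.786°, rainbow angle = 41.214°.
At 633 nm (n = 1.333): cos²i = 0.25896 → i = 59.410°, r = 40.225°, D_min = 137.922°, rainbow angle = 42.078°.
Angular width = |41.214° − 42.078°| = 0.865°.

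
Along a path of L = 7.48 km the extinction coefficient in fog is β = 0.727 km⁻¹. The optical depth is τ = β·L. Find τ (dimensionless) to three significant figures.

τ = β·L = 0.727 × 7.48 = 5.4380.

5.44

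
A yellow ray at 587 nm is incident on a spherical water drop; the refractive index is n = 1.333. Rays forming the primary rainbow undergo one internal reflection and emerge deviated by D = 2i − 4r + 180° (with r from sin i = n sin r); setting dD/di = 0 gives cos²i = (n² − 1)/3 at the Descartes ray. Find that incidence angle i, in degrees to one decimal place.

cos²i = (1.333² − 1)/3 = (1.77689 − 1)/3 = 0.25896.
cos i = 0.50888, so i = 59.410°.

59.4°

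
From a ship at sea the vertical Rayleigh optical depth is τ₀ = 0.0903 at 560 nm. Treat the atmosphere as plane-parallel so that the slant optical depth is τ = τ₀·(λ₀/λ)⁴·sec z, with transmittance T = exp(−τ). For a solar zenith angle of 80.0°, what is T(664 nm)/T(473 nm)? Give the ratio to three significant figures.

2.14

Airmass: sec 80.0° = 5.7588.
τ(664 nm) = 0.0903 × (560/664)⁴ × 5.7588 = 0.0903 × 0.5059 × 5.7588 = 0.2631.
τ(473 nm) = 0.0903 × (560/473)⁴ × 5.7588 = 0.0903 × 1.9648 × 5.7588 = 1.0217.
T(664)/T(473) = exp(τ_B − τ_A) = exp(0.7586) = 2.1353.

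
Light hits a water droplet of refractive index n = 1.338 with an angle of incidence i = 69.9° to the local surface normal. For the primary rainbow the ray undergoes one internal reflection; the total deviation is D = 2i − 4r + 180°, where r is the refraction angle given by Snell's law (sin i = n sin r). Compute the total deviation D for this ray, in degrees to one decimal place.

141.5°

sin r = sin 69.9° / 1.338 = 0.9391/1.338 = 0.7019; r = 44.58°.
D = 2·69.9° − 4·44.58° + 180° = 139.80° − 178.31° + 180° = 141.49°.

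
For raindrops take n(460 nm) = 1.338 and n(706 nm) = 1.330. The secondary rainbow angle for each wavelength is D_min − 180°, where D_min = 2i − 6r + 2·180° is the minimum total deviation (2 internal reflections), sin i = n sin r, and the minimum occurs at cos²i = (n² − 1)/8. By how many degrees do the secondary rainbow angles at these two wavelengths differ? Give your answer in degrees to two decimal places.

At 460 nm (n = 1.338): cos²i = 0.09878 → i = 71.682°, r = 45.195°, D_min = 232.193°, rainbow angle = 52.193°.
At 706 nm (n = 1.330): cos²i = 0.09611 → i = 71.940°, r = 45.630°, D_min = 230.101°, rainbow angle = 50.101°.
Angular width = |52.193° − 50.101°| = 2.092°.

2.09°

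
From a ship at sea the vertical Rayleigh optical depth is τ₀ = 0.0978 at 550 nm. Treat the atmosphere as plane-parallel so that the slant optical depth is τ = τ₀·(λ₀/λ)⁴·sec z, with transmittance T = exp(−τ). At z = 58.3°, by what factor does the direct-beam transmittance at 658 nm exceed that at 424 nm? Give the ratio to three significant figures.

1.55

Airmass: sec 58.3° = 1.9031.
τ(658 nm) = 0.0978 × (550/658)⁴ × 1.9031 = 0.0978 × 0.4881 × 1.9031 = 0.0909.
τ(424 nm) = 0.0978 × (550/424)⁴ × 1.9031 = 0.0978 × 2.8313 × 1.9031 = 0.5270.
T(658)/T(424) = exp(τ_B − τ_A) = exp(0.4361) = 1.5467.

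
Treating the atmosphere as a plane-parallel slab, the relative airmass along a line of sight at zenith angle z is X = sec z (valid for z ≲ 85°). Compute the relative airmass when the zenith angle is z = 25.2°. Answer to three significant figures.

X = sec z = 1/cos 25.2° = 1/0.9048 = 1.1052.

1.11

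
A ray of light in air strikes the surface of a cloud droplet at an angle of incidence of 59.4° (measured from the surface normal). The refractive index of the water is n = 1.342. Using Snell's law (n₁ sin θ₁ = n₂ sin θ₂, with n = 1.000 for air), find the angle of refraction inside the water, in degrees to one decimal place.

Snell: sin θ_r = sin θ_i / n = sin 59.4° / 1.342 = 0.8607 / 1.342 = 0.6414.
θ_r = arcsin(0.6414) = 39.90°.

39.9°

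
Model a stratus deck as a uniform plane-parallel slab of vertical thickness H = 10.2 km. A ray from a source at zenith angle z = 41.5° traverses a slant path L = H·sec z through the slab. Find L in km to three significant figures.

13.6 km

sec z = 1/cos 41.5° = 1.3352.
L = 10.2 × 1.3352 = 13.619 km.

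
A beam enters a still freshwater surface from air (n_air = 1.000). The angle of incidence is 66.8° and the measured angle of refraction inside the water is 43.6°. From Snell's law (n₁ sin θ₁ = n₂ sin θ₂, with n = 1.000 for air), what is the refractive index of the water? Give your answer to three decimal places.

1.333

n = sin θ_i / sin θ_r = sin 66.8° / sin 43.6° = 0.9191 / 0.6896 = 1.3328.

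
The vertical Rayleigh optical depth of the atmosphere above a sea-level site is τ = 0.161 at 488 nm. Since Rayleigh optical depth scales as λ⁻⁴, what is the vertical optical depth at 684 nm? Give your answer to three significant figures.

τ(684 nm) = τ(488 nm) × (488/684)⁴ = 0.161 × (0.7135)⁴ = 0.161 × 0.2591 = 0.0417.

0.0417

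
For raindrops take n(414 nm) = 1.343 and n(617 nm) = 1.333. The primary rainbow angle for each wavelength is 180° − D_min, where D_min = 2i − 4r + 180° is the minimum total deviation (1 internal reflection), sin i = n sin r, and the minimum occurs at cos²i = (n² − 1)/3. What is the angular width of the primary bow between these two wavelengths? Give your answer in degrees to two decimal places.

1.43°

At 414 nm (n = 1.343): cos²i = 0.26788 → i = 58.830°, r = 39.577°, D_min = 139.354°, rainbow angle = 40.646°.
At 617 nm (n = 1.333): cos²i = 0.25896 → i = 59.410°, r = 40.225°, D_min = 137.922°, rainbow angle = 42.078°.
Angular width = |40.646° − 42.078°| = 1.432°.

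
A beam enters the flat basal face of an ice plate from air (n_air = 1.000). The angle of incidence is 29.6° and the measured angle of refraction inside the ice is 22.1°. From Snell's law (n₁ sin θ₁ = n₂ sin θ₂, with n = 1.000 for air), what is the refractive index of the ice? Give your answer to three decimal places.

1.313

n = sin θ_i / sin θ_r = sin 29.6° / sin 22.1° = 0.4939 / 0.3762 = 1.3129.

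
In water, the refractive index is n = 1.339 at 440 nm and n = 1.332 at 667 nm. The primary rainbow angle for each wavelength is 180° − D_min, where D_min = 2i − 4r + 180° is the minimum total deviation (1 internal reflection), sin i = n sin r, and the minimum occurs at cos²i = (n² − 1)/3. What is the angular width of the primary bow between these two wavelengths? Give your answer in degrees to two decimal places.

At 440 nm (n = 1.339): cos²i = 0.26431 → i = 59.062°, r = 39.834°, D_min = 138.786°, rainbow angle = 41.214°.
At 667 nm (n = 1.332): cos²i = 0.25807 → i = 59.469°, r = 40.290°, D_min = 137.776°, rainbow angle = 42.224°.
Angular width = |41.214° − 42.224°| = 1.010°.

1.01°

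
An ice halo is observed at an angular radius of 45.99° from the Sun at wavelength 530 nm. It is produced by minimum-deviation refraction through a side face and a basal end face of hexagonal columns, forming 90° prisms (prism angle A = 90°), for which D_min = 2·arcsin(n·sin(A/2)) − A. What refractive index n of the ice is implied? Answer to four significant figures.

Rearranging: n = sin((D_min + A)/2) / sin(A/2).
(D_min + A)/2 = (45.99° + 90°)/2 = 67.995°.
n = sin 67.995° / sin 45° = 0.9272 / 0.7071 = 1.3112.

1.311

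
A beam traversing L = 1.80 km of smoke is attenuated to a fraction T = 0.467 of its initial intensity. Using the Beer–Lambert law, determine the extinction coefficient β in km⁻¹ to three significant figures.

Beer–Lambert: T = exp(−βL) ⇒ β = −ln(T)/L = −ln(0.467)/1.80 = 0.7614/1.80 = 0.423 km⁻¹.

0.423 km⁻¹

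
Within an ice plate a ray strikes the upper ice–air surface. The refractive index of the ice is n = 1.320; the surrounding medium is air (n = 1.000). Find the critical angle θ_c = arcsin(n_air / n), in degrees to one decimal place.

49.3°

sin θ_c = n_air / n = 1.000 / 1.320 = 0.7576.
θ_c = arcsin(0.7576) = 49.25°.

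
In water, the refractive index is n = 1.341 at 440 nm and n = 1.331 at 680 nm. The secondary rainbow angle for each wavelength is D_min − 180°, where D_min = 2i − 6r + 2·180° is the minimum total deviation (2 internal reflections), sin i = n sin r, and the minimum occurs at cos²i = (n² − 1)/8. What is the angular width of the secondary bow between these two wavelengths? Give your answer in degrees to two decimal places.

At 440 nm (n = 1.341): cos²i = 0.09979 → i = 71.586°, r = 45.034°, D_min = 232.966°, rainbow angle = 52.966°.
At 680 nm (n = 1.331): cos²i = 0.09645 → i = 71.907°, r = 45.575°, D_min = 230.365°, rainbow angle = 50.365°.
Angular width = |52.966° − 50.365°| = 2.601°.

2.60°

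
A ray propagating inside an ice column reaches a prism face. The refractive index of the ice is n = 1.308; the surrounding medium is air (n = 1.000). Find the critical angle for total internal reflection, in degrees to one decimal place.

49.9°

sin θ_c = n_air / n = 1.000 / 1.308 = 0.7645.
θ_c = arcsin(0.7645) = 49.86°.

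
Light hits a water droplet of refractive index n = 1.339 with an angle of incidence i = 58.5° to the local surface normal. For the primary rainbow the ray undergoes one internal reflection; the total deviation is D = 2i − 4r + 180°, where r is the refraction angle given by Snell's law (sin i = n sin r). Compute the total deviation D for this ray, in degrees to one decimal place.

138.8°

sin r = sin 58.5° / 1.339 = 0.8526/1.339 = 0.6368; r = 39.55°.
D = 2·58.5° − 4·39.55° + 180° = 117.00° − 158.21° + 180° = 138.79°.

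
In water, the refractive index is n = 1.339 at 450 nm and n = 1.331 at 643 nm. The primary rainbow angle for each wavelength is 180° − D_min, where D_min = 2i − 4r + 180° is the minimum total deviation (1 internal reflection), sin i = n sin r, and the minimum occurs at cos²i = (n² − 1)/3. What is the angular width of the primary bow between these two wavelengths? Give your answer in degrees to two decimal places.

At 450 nm (n = 1.339): cos²i = 0.26431 → i = 59.062°, r = 39.834°, D_min = 138.786°, rainbow angle = 41.214°.
At 643 nm (n = 1.331): cos²i = 0.25719 → i = 59.527°, r = 40.356°, D_min = 137.630°, rainbow angle = 42.370°.
Angular width = |41.214° − 42.370°| = 1.156°.

1.16°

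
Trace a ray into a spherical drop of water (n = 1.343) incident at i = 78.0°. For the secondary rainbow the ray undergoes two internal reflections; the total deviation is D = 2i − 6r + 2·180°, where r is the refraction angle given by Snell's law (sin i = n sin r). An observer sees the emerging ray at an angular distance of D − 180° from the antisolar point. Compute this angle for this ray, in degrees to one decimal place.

55.5°

sin r = sin 78.0° / 1.343 = 0.9781/1.343 = 0.7283; r = 46.75°.
D = 2·78.0° − 6·46.75° + 2·180° = 156.00° − 280.48° + 360° = 235.52°.
Angle from antisolar point = D − 180° = 55.52°.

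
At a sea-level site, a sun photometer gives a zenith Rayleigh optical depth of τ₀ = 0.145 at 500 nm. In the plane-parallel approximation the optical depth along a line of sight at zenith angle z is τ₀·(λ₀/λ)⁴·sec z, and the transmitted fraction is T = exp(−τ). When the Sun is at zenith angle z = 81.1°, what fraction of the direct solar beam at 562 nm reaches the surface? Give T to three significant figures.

sec 81.1° = 6.4637.
τ = 0.145 × (500/562)⁴ × 6.4637 = 0.145 × 0.6265 × 6.4637 = 0.5872.
T = exp(−0.5872) = 0.5559.

0.556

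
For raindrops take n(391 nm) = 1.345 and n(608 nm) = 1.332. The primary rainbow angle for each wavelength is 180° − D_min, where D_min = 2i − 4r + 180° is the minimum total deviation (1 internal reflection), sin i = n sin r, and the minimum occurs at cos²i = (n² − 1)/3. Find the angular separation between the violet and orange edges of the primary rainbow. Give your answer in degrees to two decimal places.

1.86°

At 391 nm (n = 1.345): cos²i = 0.26967 → i = 58.715°, r = 39.448°, D_min = 139.635°, rainbow angle = 40.365°.
At 608 nm (n = 1.332): cos²i = 0.25807 → i = 59.469°, r = 40.290°, D_min = 137.776°, rainbow angle = 42.224°.
Angular width = |40.365° − 42.224°| = 1.859°.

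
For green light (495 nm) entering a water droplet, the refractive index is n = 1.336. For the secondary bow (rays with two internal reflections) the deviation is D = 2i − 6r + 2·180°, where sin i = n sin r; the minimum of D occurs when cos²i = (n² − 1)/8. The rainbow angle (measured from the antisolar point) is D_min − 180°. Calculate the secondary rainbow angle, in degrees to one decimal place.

51.7°

cos²i = (1.78490 − 1)/8 = 0.09811; i = arccos(0.31323) = 71.746°.
sin r = sin 71.746°/1.336 = 0.71084; r = 45.303°.
D_min = 2·71.746° − 6·45.303° + 360° = 231.674°.
Rainbow angle = D_min − 180° = 51.674°.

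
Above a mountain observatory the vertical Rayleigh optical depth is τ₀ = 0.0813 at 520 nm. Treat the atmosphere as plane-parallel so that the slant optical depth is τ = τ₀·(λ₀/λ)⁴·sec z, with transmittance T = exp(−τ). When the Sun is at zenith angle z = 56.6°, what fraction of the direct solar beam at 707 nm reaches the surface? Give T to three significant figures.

0.958

sec 56.6° = 1.8166.
τ = 0.0813 × (520/707)⁴ × 1.8166 = 0.0813 × 0.2926 × 1.8166 = 0.0432.
T = exp(−0.0432) = 0.9577.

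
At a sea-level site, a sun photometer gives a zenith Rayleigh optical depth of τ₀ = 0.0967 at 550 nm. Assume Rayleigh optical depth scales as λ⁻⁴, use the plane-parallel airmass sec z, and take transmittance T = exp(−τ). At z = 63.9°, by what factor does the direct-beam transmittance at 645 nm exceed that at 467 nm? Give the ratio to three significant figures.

Airmass: sec 63.9° = 2.2730.
τ(645 nm) = 0.0967 × (550/645)⁴ × 2.2730 = 0.0967 × 0.5287 × 2.2730 = 0.1162.
τ(467 nm) = 0.0967 × (550/467)⁴ × 2.2730 = 0.0967 × 1.9239 × 2.2730 = 0.4229.
T(645)/T(467) = exp(τ_B − τ_A) = exp(0.3067) = 1.3589.

1.36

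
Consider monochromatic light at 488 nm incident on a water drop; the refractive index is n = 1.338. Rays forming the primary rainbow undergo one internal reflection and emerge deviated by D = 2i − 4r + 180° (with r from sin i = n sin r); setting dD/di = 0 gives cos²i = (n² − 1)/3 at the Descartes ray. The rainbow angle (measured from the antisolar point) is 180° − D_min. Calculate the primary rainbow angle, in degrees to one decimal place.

41.4°

cos²i = (1.79024 − 1)/3 = 0.26341; i = arccos(0.51324) = 59.120°.
sin r = sin 59.120°/1.338 = 0.64144; r = 39.899°.
D_min = 2·59.120° − 4·39.899° + 180° = 138.643°.
Rainbow angle = 180° − D_min = 41.357°.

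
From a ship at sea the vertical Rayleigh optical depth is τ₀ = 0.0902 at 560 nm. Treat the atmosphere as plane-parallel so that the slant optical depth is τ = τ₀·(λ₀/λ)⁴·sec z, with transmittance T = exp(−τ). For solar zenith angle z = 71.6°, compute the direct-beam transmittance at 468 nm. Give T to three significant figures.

0.557

sec 71.6° = 3.1681.
τ = 0.0902 × (560/468)⁴ × 3.1681 = 0.0902 × 2.0501 × 3.1681 = 0.5858.
T = exp(−0.5858) = 0.5566.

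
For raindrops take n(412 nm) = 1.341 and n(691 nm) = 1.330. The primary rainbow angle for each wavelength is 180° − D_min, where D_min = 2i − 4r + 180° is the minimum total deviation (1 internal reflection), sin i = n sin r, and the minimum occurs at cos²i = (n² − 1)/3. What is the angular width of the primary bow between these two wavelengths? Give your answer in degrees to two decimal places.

1.59°

At 412 nm (n = 1.341): cos²i = 0.26609 → i = 58.946°, r = 39.705°, D_min = 139.071°, rainbow angle = 40.929°.
At 691 nm (n = 1.330): cos²i = 0.25630 → i = 59.585°, r = 40.422°, D_min = 137.484°, rainbow angle = 42.516°.
Angular width = |40.929° − 42.516°| = 1.588°.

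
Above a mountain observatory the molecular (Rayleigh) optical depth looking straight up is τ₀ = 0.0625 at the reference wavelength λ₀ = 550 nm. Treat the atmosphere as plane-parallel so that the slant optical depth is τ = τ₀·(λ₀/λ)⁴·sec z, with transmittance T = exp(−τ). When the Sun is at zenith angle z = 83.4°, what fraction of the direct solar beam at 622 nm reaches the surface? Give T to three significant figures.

0.717

sec 83.4° = 8.7004.
τ = 0.0625 × (550/622)⁴ × 8.7004 = 0.0625 × 0.6113 × 8.7004 = 0.3324.
T = exp(−0.3324) = 0.7172.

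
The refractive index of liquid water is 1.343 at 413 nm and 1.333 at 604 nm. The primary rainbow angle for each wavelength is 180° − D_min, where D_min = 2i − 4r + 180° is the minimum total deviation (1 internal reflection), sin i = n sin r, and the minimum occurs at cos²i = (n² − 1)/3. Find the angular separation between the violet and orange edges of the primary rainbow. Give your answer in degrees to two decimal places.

At 413 nm (n = 1.343): cos²i = 0.26788 → i = 58.830°, r = 39.577°, D_min = 139.354°, rainbow angle = 40.646°.
At 604 nm (n = 1.333): cos²i = 0.25896 → i = 59.410°, r = 40.225°, D_min = 137.922°, rainbow angle = 42.078°.
Angular width = |40.646° − 42.078°| = 1.432°.

1.43°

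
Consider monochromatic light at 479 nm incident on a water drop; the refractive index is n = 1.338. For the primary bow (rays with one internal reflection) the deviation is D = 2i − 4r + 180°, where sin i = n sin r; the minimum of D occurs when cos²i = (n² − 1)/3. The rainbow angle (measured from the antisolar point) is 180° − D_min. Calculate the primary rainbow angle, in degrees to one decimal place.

41.4°

cos²i = (1.79024 − 1)/3 = 0.26341; i = arccos(0.51324) = 59.120°.
sin r = sin 59.120°/1.338 = 0.64144; r = 39.899°.
D_min = 2·59.120° − 4·39.899° + 180° = 138.643°.
Rainbow angle = 180° − D_min = 41.357°.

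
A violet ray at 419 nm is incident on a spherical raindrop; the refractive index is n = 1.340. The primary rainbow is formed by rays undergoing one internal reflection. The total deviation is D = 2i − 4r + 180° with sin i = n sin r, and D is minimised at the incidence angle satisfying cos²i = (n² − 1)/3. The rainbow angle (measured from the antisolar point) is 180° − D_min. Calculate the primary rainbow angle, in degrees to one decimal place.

41.1°

cos²i = (1.79560 − 1)/3 = 0.26520; i = arccos(0.51498) = 59.004°.
sin r = sin 59.004°/1.340 = 0.63971; r = 39.770°.
D_min = 2·59.004° − 4·39.770° + 180° = 138.929°.
Rainbow angle = 180° − D_min = 41.071°.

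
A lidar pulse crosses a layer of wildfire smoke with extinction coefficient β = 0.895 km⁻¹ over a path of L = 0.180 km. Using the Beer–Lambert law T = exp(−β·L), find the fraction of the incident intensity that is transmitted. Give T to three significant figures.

0.851

τ = β·L = 0.895 × 0.180 = 0.1611.
T = exp(−0.1611) = 0.8512.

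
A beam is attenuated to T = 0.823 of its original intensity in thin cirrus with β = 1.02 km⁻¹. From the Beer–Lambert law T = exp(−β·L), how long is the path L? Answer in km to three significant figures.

Beer–Lambert: T = exp(−βL) ⇒ L = −ln(T)/β = −ln(0.823)/1.02 = 0.1948/1.02 = 0.191 km.

0.191 km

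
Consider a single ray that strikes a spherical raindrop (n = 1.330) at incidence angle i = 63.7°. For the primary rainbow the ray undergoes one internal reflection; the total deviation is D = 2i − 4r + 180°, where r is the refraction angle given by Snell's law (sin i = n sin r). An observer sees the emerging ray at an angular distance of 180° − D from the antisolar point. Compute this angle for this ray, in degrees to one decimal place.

42.1°

sin r = sin 63.7° / 1.330 = 0.8965/1.330 = 0.6740; r = 42.38°.
D = 2·63.7° − 4·42.38° + 180° = 127.40° − 169.52° + 180° = 137.88°.
Angle from antisolar point = 180° − D = 42.12°.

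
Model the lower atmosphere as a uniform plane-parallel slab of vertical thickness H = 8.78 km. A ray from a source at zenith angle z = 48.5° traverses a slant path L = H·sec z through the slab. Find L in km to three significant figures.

sec z = 1/cos 48.5° = 1.5092.
L = 8.78 × 1.5092 = 13.250 km.

13.3 km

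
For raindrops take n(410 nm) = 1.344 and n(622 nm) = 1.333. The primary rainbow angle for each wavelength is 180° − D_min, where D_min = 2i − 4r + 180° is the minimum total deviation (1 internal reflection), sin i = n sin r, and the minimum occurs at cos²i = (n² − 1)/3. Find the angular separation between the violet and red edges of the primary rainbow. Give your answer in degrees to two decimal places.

At 410 nm (n = 1.344): cos²i = 0.26878 → i = 58.772°, r = 39.512°, D_min = 139.495°, rainbow angle = 40.505°.
At 622 nm (n = 1.333): cos²i = 0.25896 → i = 59.410°, r = 40.225°, D_min = 137.922°, rainbow angle = 42.078°.
Angular width = |40.505° − 42.078°| = 1.573°.

1.57°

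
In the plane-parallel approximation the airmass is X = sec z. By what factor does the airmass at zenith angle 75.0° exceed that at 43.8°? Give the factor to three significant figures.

X(75.0°)/X(43.8°) = sec 75.0° / sec 43.8° = cos 43.8° / cos 75.0° = 0.7218/0.2588 = 2.7887.

2.79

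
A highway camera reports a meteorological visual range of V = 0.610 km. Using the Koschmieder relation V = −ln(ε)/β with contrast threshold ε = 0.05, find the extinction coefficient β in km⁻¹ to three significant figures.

4.91 km⁻¹

β = −ln(0.05) / V = 2.996 / 0.610 = 4.9110 km⁻¹.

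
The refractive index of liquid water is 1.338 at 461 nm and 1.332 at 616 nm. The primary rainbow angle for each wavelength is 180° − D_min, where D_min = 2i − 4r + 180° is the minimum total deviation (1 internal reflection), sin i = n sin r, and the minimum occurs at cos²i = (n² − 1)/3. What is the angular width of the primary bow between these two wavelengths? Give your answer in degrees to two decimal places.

At 461 nm (n = 1.338): cos²i = 0.26341 → i = 59.120°, r = 39.899°, D_min = 138.643°, rainbow angle = 41.357°.
At 616 nm (n = 1.332): cos²i = 0.25807 → i = 59.469°, r = 40.290°, D_min = 137.776°, rainbow angle = 42.224°.
Angular width = |41.357° − 42.224°| = 0.867°.

0.87°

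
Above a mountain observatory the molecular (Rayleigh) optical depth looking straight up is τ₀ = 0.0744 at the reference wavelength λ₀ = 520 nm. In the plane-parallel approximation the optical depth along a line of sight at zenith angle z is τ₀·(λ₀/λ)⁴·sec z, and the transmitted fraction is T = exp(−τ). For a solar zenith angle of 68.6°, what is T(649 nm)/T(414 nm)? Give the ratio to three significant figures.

Airmass: sec 68.6° = 2.7407.
τ(649 nm) = 0.0744 × (520/649)⁴ × 2.7407 = 0.0744 × 0.4121 × 2.7407 = 0.0840.
τ(414 nm) = 0.0744 × (520/414)⁴ × 2.7407 = 0.0744 × 2.4889 × 2.7407 = 0.5075.
T(649)/T(414) = exp(τ_B − τ_A) = exp(0.4235) = 1.5272.

1.53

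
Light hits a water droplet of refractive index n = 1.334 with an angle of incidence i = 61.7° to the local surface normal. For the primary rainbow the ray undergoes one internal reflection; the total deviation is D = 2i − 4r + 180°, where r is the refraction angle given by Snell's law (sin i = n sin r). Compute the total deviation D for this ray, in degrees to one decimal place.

138.2°

sin r = sin 61.7° / 1.334 = 0.8805/1.334 = 0.6600; r = 41.30°.
D = 2·61.7° − 4·41.30° + 180° = 123.40° − 165.21° + 180° = 138.19°.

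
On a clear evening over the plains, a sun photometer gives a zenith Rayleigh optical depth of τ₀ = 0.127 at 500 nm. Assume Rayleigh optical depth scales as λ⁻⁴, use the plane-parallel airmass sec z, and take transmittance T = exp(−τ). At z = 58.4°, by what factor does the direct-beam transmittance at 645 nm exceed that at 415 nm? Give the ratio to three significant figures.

1.53

Airmass: sec 58.4° = 1.9084.
τ(645 nm) = 0.127 × (500/645)⁴ × 1.9084 = 0.127 × 0.3611 × 1.9084 = 0.0875.
τ(415 nm) = 0.127 × (500/415)⁴ × 1.9084 = 0.127 × 2.1071 × 1.9084 = 0.5107.
T(645)/T(415) = exp(τ_B − τ_A) = exp(0.4232) = 1.5268.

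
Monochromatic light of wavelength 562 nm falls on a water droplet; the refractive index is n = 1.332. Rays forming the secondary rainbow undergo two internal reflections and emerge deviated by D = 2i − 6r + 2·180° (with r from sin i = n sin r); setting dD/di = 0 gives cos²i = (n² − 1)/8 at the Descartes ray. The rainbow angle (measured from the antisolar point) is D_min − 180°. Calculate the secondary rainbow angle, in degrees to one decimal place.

50.6°

cos²i = (1.77422 − 1)/8 = 0.09678; i = arccos(0.31109) = 71.875°.
sin r = sin 71.875°/1.332 = 0.71350; r = 45.520°.
D_min = 2·71.875° − 6·45.520° + 360° = 230.628°.
Rainbow angle = D_min − 180° = 50.628°.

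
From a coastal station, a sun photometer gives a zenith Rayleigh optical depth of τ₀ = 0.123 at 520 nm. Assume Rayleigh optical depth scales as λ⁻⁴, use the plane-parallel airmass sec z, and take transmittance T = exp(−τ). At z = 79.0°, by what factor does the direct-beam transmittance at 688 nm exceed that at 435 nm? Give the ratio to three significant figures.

Airmass: sec 79.0° = 5.2408.
τ(688 nm) = 0.123 × (520/688)⁴ × 5.2408 = 0.123 × 0.3263 × 5.2408 = 0.2104.
τ(435 nm) = 0.123 × (520/435)⁴ × 5.2408 = 0.123 × 2.0420 × 5.2408 = 1.3163.
T(688)/T(435) = exp(τ_B − τ_A) = exp(1.1060) = 3.0221.

3.02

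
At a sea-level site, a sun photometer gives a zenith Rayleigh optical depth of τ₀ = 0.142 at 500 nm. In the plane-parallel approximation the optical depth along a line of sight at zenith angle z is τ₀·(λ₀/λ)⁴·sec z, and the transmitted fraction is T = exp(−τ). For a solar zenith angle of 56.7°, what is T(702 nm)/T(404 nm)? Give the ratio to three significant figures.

Airmass: sec 56.7° = 1.8214.
τ(702 nm) = 0.142 × (500/702)⁴ × 1.8214 = 0.142 × 0.2574 × 1.8214 = 0.0666.
τ(404 nm) = 0.142 × (500/404)⁴ × 1.8214 = 0.142 × 2.3461 × 1.8214 = 0.6068.
T(702)/T(404) = exp(τ_B − τ_A) = exp(0.5402) = 1.7164.

1.72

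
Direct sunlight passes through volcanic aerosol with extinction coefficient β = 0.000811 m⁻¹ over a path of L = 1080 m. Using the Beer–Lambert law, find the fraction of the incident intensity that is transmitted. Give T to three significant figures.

τ = β·L = 0.000811 × 1080 = 0.8759.
T = exp(−0.8759) = 0.4165.

0.416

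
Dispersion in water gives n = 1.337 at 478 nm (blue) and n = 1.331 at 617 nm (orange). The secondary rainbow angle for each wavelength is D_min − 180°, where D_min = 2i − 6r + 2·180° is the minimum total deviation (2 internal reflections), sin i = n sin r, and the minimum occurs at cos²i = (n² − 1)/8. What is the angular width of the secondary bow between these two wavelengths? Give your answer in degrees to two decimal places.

At 478 nm (n = 1.337): cos²i = 0.09845 → i = 71.714°, r = 45.249°, D_min = 231.934°, rainbow angle = 51.934°.
At 617 nm (n = 1.331): cos²i = 0.09645 → i = 71.907°, r = 45.575°, D_min = 230.365°, rainbow angle = 50.365°.
Angular width = |51.934° − 50.365°| = 1.569°.

1.57°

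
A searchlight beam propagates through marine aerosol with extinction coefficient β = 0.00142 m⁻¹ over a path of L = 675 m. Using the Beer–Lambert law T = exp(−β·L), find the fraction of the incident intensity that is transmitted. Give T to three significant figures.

τ = β·L = 0.00142 × 675 = 0.9585.
T = exp(−0.9585) = 0.3835.

0.383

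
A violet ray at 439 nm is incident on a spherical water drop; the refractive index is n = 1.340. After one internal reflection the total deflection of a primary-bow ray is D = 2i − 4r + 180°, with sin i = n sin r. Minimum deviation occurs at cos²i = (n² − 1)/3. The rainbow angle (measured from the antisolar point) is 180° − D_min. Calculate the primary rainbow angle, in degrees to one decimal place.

41.1°

cos²i = (1.79560 − 1)/3 = 0.26520; i = arccos(0.51498) = 59.004°.
sin r = sin 59.004°/1.340 = 0.63971; r = 39.770°.
D_min = 2·59.004° − 4·39.770° + 180° = 138.929°.
Rainbow angle = 180° − D_min = 41.071°.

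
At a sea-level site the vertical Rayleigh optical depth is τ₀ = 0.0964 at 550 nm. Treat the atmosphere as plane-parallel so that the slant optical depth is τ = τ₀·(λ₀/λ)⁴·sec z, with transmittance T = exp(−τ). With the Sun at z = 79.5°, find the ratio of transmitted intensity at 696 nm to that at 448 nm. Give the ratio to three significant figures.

2.71

Airmass: sec 79.5° = 5.4874.
τ(696 nm) = 0.0964 × (550/696)⁴ × 5.4874 = 0.0964 × 0.3900 × 5.4874 = 0.2063.
τ(448 nm) = 0.0964 × (550/448)⁴ × 5.4874 = 0.0964 × 2.2716 × 5.4874 = 1.2017.
T(696)/T(448) = exp(τ_B − τ_A) = exp(0.9954) = 2.7058.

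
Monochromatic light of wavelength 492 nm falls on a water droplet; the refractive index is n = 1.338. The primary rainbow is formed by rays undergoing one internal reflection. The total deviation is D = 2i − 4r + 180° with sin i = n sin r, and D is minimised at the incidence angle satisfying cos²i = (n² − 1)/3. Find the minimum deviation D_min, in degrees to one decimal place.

cos²i = (1.79024 − 1)/3 = 0.26341; i = arccos(0.51324) = 59.120°.
sin r = sin 59.120°/1.338 = 0.64144; r = 39.899°.
D_min = 2·59.120° − 4·39.899° + 180° = 138.643°.

138.6°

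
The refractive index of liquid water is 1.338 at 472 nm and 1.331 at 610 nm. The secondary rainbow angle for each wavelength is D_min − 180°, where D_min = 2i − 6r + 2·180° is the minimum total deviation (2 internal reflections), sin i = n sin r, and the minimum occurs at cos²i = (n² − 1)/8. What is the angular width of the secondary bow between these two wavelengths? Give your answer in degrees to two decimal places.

1.83°

At 472 nm (n = 1.338): cos²i = 0.09878 → i = 71.682°, r = 45.195°, D_min = 232.193°, rainbow angle = 52.193°.
At 610 nm (n = 1.331): cos²i = 0.09645 → i = 71.907°, r = 45.575°, D_min = 230.365°, rainbow angle = 50.365°.
Angular width = |52.193° − 50.365°| = 1.828°.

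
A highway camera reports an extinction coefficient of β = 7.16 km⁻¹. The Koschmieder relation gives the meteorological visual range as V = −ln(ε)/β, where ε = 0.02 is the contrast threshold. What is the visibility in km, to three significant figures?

0.546 km

V = −ln(0.02) / 7.16 = 3.912 / 7.16 = 0.5464 km.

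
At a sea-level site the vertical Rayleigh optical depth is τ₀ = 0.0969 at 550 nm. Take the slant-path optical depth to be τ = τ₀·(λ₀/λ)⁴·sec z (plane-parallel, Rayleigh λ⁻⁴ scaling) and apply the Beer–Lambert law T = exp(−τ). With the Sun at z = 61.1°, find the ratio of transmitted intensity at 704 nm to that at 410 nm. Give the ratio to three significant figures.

1.78

Airmass: sec 61.1° = 2.0692.
τ(704 nm) = 0.0969 × (550/704)⁴ × 2.0692 = 0.0969 × 0.3725 × 2.0692 = 0.0747.
τ(410 nm) = 0.0969 × (550/410)⁴ × 2.0692 = 0.0969 × 3.2383 × 2.0692 = 0.6493.
T(704)/T(410) = exp(τ_B − τ_A) = exp(0.5746) = 1.7764.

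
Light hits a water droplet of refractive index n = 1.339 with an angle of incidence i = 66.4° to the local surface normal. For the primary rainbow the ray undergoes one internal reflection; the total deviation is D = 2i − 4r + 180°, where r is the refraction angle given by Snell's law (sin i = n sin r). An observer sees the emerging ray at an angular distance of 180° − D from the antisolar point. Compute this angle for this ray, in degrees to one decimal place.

sin r = sin 66.4° / 1.339 = 0.9164/1.339 = 0.6844; r = 43.19°.
D = 2·66.4° − 4·43.19° + 180° = 132.80° − 172.74° + 180° = 140.06°.
Angle from antisolar point = 180° − D = 39.94°.

39.9°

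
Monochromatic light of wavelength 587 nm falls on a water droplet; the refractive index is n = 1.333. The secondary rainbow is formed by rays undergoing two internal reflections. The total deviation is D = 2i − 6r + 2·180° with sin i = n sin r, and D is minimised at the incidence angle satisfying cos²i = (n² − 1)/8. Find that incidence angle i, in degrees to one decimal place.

cos²i = (1.333² − 1)/8 = (1.77689 − 1)/8 = 0.09711.
cos i = 0.31163, so i = 71.843°.

71.8°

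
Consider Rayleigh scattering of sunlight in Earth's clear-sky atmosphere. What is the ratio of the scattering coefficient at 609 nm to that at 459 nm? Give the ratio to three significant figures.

0.323

Rayleigh scattering ∝ λ⁻⁴, so the ratio of coefficients is the inverse fourth power of the wavelength ratio.
σ(609)/σ(459) = (459/609)⁴ = (0.7537)⁴ = 0.3227.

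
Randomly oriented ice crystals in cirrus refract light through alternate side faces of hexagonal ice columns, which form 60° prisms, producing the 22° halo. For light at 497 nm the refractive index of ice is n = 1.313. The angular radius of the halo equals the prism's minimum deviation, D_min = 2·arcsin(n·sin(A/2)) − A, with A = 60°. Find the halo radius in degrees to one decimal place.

22.1°

n·sin(A/2) = 1.313 × sin 30° = 1.313 × 0.5000 = 0.6565.
D_min = 2·arcsin(0.6565) − 60° = 2 × 41.033° − 60° = 22.067°.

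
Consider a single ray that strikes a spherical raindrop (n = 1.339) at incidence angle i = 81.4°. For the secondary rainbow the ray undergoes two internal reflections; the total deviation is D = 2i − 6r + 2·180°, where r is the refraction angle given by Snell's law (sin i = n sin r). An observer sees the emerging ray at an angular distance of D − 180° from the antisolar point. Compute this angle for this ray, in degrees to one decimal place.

57.2°

sin r = sin 81.4° / 1.339 = 0.9888/1.339 = 0.7384; r = 47.60°.
D = 2·81.4° − 6·47.60° + 2·180° = 162.80° − 285.59° + 360° = 237.21°.
Angle from antisolar point = D − 180° = 57.21°.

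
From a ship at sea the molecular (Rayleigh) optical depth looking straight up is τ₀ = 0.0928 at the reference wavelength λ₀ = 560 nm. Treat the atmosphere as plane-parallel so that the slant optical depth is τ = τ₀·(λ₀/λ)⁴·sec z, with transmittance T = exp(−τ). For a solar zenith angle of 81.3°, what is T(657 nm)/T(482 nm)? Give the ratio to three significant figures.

2.21

Airmass: sec 81.3° = 6.6111.
τ(657 nm) = 0.0928 × (560/657)⁴ × 6.6111 = 0.0928 × 0.5278 × 6.6111 = 0.3238.
τ(482 nm) = 0.0928 × (560/482)⁴ × 6.6111 = 0.0928 × 1.8221 × 6.6111 = 1.1179.
T(657)/T(482) = exp(τ_B − τ_A) = exp(0.7940) = 2.2123.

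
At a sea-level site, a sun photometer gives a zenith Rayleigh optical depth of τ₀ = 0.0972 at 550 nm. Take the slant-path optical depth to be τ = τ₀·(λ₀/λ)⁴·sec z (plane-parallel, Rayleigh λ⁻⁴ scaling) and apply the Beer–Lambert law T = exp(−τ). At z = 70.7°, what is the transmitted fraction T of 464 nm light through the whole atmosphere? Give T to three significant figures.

sec 70.7° = 3.0256.
τ = 0.0972 × (550/464)⁴ × 3.0256 = 0.0972 × 1.9741 × 3.0256 = 0.5806.
T = exp(−0.5806) = 0.5596.

0.560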